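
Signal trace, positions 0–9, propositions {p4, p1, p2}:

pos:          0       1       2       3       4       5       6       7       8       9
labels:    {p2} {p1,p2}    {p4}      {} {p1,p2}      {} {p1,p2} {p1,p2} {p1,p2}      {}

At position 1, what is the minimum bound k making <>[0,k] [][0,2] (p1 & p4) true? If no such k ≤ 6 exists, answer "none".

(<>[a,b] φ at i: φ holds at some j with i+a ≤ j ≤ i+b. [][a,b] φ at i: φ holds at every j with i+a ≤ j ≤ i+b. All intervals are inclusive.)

Scan j = 1,2,… for [][0,2] (p1 & p4):
  j=1: fails
  j=2: fails
  j=3: fails
  j=4: fails
  j=5: fails
  j=6: fails
  j=7: fails
No j in [1,7] satisfies it → none.

none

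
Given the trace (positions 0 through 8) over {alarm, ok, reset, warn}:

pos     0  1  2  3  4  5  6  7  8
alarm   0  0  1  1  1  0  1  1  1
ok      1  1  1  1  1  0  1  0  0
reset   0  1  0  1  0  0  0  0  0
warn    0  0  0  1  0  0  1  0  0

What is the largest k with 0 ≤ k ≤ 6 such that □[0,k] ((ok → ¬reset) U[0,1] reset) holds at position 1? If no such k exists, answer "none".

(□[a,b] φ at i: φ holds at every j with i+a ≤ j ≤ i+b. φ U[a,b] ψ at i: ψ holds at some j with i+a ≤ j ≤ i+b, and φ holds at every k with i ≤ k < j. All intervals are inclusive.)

2

((ok → ¬reset) U[0,1] reset) must hold from j=1 onward; find where it first fails.
  j=1: holds
  j=2: holds
  j=3: holds
  j=4: fails
Holds on [1,3], so largest k = 2.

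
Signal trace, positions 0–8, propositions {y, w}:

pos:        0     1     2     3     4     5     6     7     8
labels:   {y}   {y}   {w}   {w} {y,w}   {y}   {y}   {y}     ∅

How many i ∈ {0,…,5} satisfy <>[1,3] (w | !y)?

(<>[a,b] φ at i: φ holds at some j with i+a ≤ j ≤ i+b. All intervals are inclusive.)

5

Evaluate at each i in [0,5]:
  i=0: ✓ (witness j=2)
  i=1: ✓ (witness j=2)
  i=2: ✓ (witness j=3)
  i=3: ✓ (witness j=4)
  i=4: ✗ (none in [5,7])
  i=5: ✓ (witness j=8)
Positions where it holds: {0, 1, 2, 3, 5} → 5.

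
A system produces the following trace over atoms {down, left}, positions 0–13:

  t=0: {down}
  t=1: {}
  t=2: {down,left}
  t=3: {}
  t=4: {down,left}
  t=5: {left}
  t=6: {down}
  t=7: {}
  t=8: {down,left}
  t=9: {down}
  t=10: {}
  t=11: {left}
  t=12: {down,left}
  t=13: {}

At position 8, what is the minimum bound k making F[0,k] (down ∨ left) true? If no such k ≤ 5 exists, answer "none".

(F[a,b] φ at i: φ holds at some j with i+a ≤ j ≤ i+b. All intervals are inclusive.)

0

Scan j = 8,9,… for (down ∨ left):
  j=8: holds
First hit at j=8, so smallest k = 8-8 = 0.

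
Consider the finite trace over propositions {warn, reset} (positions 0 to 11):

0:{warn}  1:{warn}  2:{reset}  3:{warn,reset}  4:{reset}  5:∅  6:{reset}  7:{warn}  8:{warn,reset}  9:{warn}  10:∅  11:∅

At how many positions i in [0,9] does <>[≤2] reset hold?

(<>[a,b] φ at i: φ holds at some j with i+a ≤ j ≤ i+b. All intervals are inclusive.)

9

Evaluate at each i in [0,9]:
  i=0: ✓ (witness j=2)
  i=1: ✓ (witness j=2)
  i=2: ✓ (witness j=2)
  i=3: ✓ (witness j=3)
  i=4: ✓ (witness j=4)
  i=5: ✓ (witness j=6)
  i=6: ✓ (witness j=6)
  i=7: ✓ (witness j=8)
  i=8: ✓ (witness j=8)
  i=9: ✗ (none in [9,11])
Positions where it holds: {0, 1, 2, 3, 4, 5, 6, 7, 8} → 9.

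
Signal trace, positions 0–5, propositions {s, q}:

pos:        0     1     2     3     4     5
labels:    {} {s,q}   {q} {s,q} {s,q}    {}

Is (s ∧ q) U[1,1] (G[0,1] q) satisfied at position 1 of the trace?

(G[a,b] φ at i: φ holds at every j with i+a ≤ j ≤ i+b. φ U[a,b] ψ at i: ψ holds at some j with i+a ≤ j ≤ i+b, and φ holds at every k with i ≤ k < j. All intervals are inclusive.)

Need some j in [2,2] with G[0,1] q, and (s ∧ q) at every k in [1,j-1].
  j=2: G[0,1] q holds; (s ∧ q) holds at every k in [1,1] → satisfied.

True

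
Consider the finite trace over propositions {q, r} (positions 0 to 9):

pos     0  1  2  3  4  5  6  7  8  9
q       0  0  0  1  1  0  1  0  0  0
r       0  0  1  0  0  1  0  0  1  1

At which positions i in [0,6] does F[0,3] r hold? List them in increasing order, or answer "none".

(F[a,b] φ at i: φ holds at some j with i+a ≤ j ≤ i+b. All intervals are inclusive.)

Evaluate at each i in [0,6]:
  i=0: ✓ (witness j=2)
  i=1: ✓ (witness j=2)
  i=2: ✓ (witness j=2)
  i=3: ✓ (witness j=5)
  i=4: ✓ (witness j=5)
  i=5: ✓ (witness j=5)
  i=6: ✓ (witness j=8)

0, 1, 2, 3, 4, 5, 6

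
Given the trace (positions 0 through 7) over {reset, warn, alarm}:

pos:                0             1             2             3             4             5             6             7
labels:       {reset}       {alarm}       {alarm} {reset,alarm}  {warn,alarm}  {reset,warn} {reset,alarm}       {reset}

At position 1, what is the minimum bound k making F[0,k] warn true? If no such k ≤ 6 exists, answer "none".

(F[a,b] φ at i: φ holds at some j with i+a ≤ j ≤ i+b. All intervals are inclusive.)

Scan j = 1,2,… for warn:
  j=1: fails
  j=2: fails
  j=3: fails
  j=4: holds
First hit at j=4, so smallest k = 4-1 = 3.

3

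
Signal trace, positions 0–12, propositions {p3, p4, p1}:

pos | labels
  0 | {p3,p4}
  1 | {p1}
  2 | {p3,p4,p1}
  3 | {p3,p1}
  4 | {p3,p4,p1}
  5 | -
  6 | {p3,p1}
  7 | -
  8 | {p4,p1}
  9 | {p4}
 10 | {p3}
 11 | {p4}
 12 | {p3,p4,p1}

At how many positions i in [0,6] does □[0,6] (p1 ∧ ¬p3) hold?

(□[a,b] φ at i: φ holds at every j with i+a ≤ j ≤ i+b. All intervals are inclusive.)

0

Evaluate at each i in [0,6]:
  i=0: ✗ (fails at j=0)
  i=1: ✗ (fails at j=2)
  i=2: ✗ (fails at j=2)
  i=3: ✗ (fails at j=3)
  i=4: ✗ (fails at j=4)
  i=5: ✗ (fails at j=5)
  i=6: ✗ (fails at j=6)
Positions where it holds: {} → 0.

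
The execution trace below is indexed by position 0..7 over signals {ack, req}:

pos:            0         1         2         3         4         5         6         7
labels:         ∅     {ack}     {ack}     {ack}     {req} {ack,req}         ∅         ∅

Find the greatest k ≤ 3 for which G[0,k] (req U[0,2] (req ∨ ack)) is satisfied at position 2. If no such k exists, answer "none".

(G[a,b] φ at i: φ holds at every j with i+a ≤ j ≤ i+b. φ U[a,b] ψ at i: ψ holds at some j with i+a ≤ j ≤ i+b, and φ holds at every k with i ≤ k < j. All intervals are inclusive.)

(req U[0,2] (req ∨ ack)) must hold from j=2 onward; find where it first fails.
  j=2: holds
  j=3: holds
  j=4: holds
  j=5: holds
Holds through j=5; largest k = 3.

3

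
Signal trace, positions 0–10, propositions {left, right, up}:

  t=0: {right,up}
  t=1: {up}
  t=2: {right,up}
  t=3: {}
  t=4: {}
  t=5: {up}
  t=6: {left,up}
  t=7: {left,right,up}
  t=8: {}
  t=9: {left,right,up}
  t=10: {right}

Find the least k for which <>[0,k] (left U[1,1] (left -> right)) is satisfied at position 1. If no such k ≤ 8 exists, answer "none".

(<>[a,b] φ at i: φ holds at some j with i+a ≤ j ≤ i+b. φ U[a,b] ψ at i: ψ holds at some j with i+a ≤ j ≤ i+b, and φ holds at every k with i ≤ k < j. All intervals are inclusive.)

Scan j = 1,2,… for (left U[1,1] (left -> right)):
  j=1: fails
  j=2: fails
  j=3: fails
  j=4: fails
  j=5: fails
  j=6: holds
First hit at j=6, so smallest k = 6-1 = 5.

5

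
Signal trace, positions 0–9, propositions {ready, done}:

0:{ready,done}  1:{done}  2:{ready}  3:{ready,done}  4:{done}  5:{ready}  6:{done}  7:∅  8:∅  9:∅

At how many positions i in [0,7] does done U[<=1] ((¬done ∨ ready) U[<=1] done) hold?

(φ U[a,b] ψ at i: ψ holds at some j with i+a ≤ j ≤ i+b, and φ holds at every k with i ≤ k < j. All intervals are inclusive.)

7

Evaluate at each i in [0,7]:
  i=0: ✓ (rhs at j=0)
  i=1: ✓ (rhs at j=1)
  i=2: ✓ (rhs at j=2)
  i=3: ✓ (rhs at j=3)
  i=4: ✓ (rhs at j=4)
  i=5: ✓ (rhs at j=5)
  i=6: ✓ (rhs at j=6)
  i=7: ✗ (no rhs in [7,8])
Positions where it holds: {0, 1, 2, 3, 4, 5, 6} → 7.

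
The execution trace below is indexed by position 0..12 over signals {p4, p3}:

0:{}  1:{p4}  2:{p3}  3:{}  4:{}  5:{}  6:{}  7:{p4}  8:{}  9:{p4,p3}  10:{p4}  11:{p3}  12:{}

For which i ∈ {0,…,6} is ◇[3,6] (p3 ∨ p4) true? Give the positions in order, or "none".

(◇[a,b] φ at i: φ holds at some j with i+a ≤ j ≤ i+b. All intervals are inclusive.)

Evaluate at each i in [0,6]:
  i=0: ✗ (none in [3,6])
  i=1: ✓ (witness j=7)
  i=2: ✓ (witness j=7)
  i=3: ✓ (witness j=7)
  i=4: ✓ (witness j=7)
  i=5: ✓ (witness j=9)
  i=6: ✓ (witness j=9)

1, 2, 3, 4, 5, 6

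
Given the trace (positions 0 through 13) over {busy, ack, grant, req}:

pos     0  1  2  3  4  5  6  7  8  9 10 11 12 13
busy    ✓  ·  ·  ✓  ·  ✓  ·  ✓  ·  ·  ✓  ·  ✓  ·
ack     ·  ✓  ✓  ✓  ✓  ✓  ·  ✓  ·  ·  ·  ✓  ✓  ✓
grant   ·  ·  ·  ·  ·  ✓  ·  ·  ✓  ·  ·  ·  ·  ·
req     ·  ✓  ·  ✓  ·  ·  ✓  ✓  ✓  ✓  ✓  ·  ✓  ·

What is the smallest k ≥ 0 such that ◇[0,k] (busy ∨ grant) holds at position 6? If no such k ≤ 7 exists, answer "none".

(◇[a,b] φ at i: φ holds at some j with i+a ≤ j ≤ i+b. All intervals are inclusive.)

1

Scan j = 6,7,… for (busy ∨ grant):
  j=6: fails
  j=7: holds
First hit at j=7, so smallest k = 7-6 = 1.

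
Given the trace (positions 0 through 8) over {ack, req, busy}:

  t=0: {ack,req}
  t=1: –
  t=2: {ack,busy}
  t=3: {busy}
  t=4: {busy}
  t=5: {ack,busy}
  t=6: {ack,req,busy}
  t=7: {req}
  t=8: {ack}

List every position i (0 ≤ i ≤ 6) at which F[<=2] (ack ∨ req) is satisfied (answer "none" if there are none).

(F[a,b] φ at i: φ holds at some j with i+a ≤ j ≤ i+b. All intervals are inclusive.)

Evaluate at each i in [0,6]:
  i=0: ✓ (witness j=0)
  i=1: ✓ (witness j=2)
  i=2: ✓ (witness j=2)
  i=3: ✓ (witness j=5)
  i=4: ✓ (witness j=5)
  i=5: ✓ (witness j=5)
  i=6: ✓ (witness j=6)

0, 1, 2, 3, 4, 5, 6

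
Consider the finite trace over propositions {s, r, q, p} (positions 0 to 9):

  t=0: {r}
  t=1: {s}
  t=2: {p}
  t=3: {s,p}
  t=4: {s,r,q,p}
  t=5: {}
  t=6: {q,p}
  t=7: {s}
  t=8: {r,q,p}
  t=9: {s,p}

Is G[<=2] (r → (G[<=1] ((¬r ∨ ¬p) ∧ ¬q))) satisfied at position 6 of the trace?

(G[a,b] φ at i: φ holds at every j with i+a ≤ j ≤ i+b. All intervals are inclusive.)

Check (r → (G[<=1] ((¬r ∨ ¬p) ∧ ¬q))) at every j in [6,8]:
  j=6: antecedent false → ✓
  j=7: antecedent false → ✓
  j=8: antecedent true; consequent fails at 8 → ✗
Fails at j=8 → formula fails.

False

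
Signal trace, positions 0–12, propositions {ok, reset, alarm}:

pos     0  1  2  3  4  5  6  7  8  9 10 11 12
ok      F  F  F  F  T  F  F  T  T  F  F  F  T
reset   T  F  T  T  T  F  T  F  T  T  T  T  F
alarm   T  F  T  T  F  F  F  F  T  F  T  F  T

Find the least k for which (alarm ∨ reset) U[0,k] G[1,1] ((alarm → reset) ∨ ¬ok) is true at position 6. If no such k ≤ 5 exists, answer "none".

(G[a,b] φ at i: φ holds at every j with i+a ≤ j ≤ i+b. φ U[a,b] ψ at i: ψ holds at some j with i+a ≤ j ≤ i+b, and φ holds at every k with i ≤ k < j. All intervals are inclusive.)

Need earliest j ≥ 6 with G[1,1] ((alarm → reset) ∨ ¬ok), and (alarm ∨ reset) at every k in [6,j-1].
  j=6: rhs holds (empty prefix). k = 0.

0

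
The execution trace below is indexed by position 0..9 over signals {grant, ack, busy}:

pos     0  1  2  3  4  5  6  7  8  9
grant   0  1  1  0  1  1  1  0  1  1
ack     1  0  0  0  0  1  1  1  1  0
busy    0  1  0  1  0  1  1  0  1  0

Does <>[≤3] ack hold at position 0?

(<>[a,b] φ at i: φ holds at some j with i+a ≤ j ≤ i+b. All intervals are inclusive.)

Yes

Check ack at each j in [0,3]:
  j=0: true
  j=1: false
  j=2: false
  j=3: false
Found at j=0 → formula holds.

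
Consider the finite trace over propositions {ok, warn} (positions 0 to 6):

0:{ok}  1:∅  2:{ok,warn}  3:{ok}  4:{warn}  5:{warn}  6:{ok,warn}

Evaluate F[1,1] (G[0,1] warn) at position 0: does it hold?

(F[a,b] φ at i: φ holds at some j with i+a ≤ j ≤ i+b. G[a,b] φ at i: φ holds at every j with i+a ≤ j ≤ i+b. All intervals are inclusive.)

False

Check G[0,1] warn at each j in [1,1]:
  j=1: fails at 1
No position in the window satisfies it → formula fails.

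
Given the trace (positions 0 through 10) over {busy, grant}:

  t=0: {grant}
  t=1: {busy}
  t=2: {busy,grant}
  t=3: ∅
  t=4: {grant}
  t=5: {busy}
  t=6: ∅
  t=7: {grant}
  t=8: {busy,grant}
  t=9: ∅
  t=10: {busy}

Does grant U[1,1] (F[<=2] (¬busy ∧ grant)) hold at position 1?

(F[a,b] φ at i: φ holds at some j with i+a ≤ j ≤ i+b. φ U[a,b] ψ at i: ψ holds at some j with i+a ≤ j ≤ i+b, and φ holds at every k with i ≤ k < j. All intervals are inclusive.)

False

Need some j in [2,2] with F[<=2] (¬busy ∧ grant), and grant at every k in [1,j-1].
  j=2: F[<=2] (¬busy ∧ grant) holds, but grant fails at k=1 → not this j.
No j in the window works → until fails.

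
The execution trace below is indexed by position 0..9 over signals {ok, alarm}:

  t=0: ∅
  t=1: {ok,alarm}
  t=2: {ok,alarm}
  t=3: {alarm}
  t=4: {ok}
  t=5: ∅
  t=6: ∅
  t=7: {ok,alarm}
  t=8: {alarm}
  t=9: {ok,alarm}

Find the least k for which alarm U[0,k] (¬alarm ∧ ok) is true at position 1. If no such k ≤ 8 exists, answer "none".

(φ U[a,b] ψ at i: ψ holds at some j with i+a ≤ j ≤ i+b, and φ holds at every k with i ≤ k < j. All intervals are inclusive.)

Need earliest j ≥ 1 with (¬alarm ∧ ok), and alarm at every k in [1,j-1].
  j=1: rhs fails.
  j=2: rhs fails.
  j=3: rhs fails.
  j=4: rhs holds; lhs holds on [1,3]. k = 3.

3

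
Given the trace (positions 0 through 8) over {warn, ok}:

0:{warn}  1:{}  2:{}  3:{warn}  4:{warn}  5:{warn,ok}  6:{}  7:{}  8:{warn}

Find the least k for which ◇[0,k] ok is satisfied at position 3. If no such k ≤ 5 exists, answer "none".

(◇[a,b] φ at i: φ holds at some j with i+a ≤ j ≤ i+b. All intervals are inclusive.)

Scan j = 3,4,… for ok:
  j=3: fails
  j=4: fails
  j=5: holds
First hit at j=5, so smallest k = 5-3 = 2.

2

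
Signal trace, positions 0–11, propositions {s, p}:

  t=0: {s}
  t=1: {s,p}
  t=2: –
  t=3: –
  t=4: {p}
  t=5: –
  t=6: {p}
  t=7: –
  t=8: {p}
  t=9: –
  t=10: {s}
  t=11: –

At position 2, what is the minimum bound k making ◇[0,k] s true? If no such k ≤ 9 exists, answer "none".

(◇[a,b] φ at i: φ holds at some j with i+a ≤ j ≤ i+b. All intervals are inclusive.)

Scan j = 2,3,… for s:
  j=2: fails
  j=3: fails
  j=4: fails
  j=5: fails
  j=6: fails
  j=7: fails
  j=8: fails
  j=9: fails
  j=10: holds
First hit at j=10, so smallest k = 10-2 = 8.

8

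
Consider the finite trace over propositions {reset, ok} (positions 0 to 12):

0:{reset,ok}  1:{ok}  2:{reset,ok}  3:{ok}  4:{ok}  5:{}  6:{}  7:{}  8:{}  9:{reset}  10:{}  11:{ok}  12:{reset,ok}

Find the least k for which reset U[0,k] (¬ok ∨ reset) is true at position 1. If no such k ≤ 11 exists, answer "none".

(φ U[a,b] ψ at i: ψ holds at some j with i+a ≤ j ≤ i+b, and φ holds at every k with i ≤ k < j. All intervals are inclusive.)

Need earliest j ≥ 1 with (¬ok ∨ reset), and reset at every k in [1,j-1].
  j=1: rhs fails.
  j=2: rhs holds but lhs fails at k=1.
  j=3: rhs fails.
  j=4: rhs fails.
  j=5: rhs holds but lhs fails at k=1.
  j=6: rhs holds but lhs fails at k=1.
  j=7: rhs holds but lhs fails at k=1.
  j=8: rhs holds but lhs fails at k=1.
  j=9: rhs holds but lhs fails at k=1.
  j=10: rhs holds but lhs fails at k=1.
  j=11: rhs fails.
  j=12: rhs holds but lhs fails at k=1.
No witness within the range → none.

none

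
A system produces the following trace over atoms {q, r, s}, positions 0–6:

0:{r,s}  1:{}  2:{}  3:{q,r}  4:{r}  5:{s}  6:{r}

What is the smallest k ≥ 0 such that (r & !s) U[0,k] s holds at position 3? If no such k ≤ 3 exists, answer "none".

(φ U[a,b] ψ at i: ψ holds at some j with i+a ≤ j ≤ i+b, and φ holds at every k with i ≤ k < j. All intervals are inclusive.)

Need earliest j ≥ 3 with s, and (r & !s) at every k in [3,j-1].
  j=3: rhs fails.
  j=4: rhs fails.
  j=5: rhs holds; lhs holds on [3,4]. k = 2.

2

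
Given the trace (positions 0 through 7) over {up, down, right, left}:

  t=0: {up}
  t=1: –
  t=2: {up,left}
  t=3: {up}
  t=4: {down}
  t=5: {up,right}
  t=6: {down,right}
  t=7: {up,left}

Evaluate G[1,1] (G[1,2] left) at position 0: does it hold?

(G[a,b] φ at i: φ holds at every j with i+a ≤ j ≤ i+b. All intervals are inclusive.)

False

Check G[1,2] left at every j in [1,1]:
  j=1: fails at 3
Fails at j=1 → formula fails.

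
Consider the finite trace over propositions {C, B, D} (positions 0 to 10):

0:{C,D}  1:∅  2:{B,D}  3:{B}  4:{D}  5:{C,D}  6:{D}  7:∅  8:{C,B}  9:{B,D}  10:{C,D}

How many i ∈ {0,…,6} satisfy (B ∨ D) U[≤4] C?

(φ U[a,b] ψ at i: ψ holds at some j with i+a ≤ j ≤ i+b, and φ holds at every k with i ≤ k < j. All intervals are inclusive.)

Evaluate at each i in [0,6]:
  i=0: ✓ (rhs at j=0)
  i=1: ✗ (lhs fails at k=1 before rhs at j=5)
  i=2: ✓ (rhs at j=5; lhs holds on [2,4])
  i=3: ✓ (rhs at j=5; lhs holds on [3,4])
  i=4: ✓ (rhs at j=5; lhs holds on [4,4])
  i=5: ✓ (rhs at j=5)
  i=6: ✗ (lhs fails at k=7 before rhs at j=8)
Positions where it holds: {0, 2, 3, 4, 5} → 5.

5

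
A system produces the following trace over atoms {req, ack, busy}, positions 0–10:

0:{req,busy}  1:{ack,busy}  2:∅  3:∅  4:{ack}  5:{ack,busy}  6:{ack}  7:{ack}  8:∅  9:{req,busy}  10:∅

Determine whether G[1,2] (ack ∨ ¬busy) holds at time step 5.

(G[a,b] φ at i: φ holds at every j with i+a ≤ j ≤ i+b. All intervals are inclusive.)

Check (ack ∨ ¬busy) at every j in [6,7]:
  j=6: true
  j=7: true
All positions satisfy it → formula holds.

Holds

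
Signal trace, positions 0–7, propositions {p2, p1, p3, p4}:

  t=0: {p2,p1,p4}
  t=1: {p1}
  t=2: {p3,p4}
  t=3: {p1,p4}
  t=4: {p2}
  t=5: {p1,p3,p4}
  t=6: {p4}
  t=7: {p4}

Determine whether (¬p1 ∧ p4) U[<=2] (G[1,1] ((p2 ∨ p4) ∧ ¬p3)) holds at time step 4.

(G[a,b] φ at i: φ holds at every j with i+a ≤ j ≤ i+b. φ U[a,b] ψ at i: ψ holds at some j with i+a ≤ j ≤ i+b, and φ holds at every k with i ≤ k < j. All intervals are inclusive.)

Need some j in [4,6] with G[1,1] ((p2 ∨ p4) ∧ ¬p3), and (¬p1 ∧ p4) at every k in [4,j-1].
  j=4: G[1,1] ((p2 ∨ p4) ∧ ¬p3) — fails at 5.
  j=5: G[1,1] ((p2 ∨ p4) ∧ ¬p3) holds, but (¬p1 ∧ p4) fails at k=4 → not this j.
  j=6: G[1,1] ((p2 ∨ p4) ∧ ¬p3) holds, but (¬p1 ∧ p4) fails at k=4 → not this j.
No j in the window works → until fails.

Does not hold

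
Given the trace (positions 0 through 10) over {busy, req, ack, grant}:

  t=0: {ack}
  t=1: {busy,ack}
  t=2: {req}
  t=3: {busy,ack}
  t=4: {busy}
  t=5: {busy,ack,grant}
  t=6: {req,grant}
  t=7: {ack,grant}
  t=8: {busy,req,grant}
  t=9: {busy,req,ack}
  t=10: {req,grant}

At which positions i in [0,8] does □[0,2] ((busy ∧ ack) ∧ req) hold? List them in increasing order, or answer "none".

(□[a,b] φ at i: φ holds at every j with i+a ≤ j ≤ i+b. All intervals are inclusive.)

none

Evaluate at each i in [0,8]:
  i=0: ✗ (fails at j=0)
  i=1: ✗ (fails at j=1)
  i=2: ✗ (fails at j=2)
  i=3: ✗ (fails at j=3)
  i=4: ✗ (fails at j=4)
  i=5: ✗ (fails at j=5)
  i=6: ✗ (fails at j=6)
  i=7: ✗ (fails at j=7)
  i=8: ✗ (fails at j=8)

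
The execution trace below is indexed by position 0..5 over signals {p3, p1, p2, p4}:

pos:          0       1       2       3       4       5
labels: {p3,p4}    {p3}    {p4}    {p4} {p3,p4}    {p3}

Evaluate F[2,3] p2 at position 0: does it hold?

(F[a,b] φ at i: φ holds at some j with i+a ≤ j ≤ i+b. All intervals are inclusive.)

Check p2 at each j in [2,3]:
  j=2: false
  j=3: false
No position in the window satisfies it → formula fails.

Does not hold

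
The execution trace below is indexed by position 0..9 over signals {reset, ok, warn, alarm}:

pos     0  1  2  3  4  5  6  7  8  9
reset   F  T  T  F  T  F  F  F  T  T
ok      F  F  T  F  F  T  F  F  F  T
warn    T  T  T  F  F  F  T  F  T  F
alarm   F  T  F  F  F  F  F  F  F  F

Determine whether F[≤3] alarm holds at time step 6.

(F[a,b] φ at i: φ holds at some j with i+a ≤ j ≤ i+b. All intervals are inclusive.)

Check alarm at each j in [6,9]:
  j=6: false
  j=7: false
  j=8: false
  j=9: false
No position in the window satisfies it → formula fails.

Does not hold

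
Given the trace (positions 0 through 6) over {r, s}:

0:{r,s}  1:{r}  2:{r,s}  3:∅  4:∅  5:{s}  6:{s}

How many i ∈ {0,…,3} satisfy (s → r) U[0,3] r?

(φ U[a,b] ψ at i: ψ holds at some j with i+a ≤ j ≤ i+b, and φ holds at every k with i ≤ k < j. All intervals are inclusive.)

3

Evaluate at each i in [0,3]:
  i=0: ✓ (rhs at j=0)
  i=1: ✓ (rhs at j=1)
  i=2: ✓ (rhs at j=2)
  i=3: ✗ (no rhs in [3,6])
Positions where it holds: {0, 1, 2} → 3.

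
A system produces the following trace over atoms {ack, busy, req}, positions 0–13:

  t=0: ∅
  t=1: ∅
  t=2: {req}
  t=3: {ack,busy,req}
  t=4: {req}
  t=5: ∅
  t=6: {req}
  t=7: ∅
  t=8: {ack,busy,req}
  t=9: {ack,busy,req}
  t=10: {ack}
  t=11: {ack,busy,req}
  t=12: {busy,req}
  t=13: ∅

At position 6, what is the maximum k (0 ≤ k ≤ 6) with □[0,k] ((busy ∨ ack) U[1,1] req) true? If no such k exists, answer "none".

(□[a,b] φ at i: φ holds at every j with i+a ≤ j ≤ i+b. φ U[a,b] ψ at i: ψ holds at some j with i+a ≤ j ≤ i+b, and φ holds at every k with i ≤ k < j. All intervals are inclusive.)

((busy ∨ ack) U[1,1] req) must hold from j=6 onward; find where it first fails.
  j=6: fails → no k works.

none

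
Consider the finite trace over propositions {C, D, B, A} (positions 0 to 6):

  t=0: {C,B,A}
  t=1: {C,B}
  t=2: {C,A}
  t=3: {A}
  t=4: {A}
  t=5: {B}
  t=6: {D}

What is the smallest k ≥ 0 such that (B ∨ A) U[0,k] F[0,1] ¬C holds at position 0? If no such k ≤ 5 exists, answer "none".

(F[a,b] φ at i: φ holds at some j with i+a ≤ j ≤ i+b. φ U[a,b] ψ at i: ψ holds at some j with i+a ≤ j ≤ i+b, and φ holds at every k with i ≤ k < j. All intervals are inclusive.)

2

Need earliest j ≥ 0 with F[0,1] ¬C, and (B ∨ A) at every k in [0,j-1].
  j=0: rhs fails.
  j=1: rhs fails.
  j=2: rhs holds; lhs holds on [0,1]. k = 2.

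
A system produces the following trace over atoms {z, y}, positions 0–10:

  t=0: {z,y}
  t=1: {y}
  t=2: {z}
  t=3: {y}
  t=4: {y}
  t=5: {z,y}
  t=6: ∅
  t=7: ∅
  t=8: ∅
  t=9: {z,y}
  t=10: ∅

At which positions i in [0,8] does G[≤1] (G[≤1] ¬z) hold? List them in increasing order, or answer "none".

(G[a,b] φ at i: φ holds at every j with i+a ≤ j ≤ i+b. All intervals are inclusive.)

Evaluate at each i in [0,8]:
  i=0: ✗ (fails at j=0)
  i=1: ✗ (fails at j=1)
  i=2: ✗ (fails at j=2)
  i=3: ✗ (fails at j=4)
  i=4: ✗ (fails at j=4)
  i=5: ✗ (fails at j=5)
  i=6: ✓ (all of [6,7])
  i=7: ✗ (fails at j=8)
  i=8: ✗ (fails at j=8)

6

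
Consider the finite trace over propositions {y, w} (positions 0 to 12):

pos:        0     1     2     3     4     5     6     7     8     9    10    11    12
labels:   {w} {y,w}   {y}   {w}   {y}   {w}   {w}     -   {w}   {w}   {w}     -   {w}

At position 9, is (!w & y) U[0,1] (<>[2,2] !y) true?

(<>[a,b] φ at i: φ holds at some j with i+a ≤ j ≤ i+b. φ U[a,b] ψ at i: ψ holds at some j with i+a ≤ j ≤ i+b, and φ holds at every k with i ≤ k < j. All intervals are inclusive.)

Need some j in [9,10] with <>[2,2] !y, and (!w & y) at every k in [9,j-1].
  j=9: <>[2,2] !y holds; no prefix to check → satisfied.

Yes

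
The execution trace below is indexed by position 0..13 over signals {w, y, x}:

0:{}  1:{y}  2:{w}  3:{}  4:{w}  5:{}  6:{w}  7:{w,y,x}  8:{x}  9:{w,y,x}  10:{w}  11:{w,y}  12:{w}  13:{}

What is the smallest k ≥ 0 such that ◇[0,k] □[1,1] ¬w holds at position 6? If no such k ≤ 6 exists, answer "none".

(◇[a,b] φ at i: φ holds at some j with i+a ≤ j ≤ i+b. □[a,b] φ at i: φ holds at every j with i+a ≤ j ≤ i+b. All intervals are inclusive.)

Scan j = 6,7,… for □[1,1] ¬w:
  j=6: fails
  j=7: holds
First hit at j=7, so smallest k = 7-6 = 1.

1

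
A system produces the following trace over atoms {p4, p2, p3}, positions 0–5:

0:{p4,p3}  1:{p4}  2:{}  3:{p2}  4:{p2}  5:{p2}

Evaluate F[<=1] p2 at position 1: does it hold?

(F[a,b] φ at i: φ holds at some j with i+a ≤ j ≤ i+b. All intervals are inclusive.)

False

Check p2 at each j in [1,2]:
  j=1: false
  j=2: false
No position in the window satisfies it → formula fails.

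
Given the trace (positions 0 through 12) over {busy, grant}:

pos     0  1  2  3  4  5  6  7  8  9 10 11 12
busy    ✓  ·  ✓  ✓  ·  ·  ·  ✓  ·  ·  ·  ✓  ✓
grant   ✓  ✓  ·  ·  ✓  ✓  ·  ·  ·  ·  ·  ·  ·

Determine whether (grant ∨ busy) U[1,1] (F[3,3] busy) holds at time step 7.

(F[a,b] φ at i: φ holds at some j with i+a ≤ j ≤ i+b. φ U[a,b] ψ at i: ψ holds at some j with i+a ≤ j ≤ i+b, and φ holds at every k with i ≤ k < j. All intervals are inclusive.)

Need some j in [8,8] with F[3,3] busy, and (grant ∨ busy) at every k in [7,j-1].
  j=8: F[3,3] busy holds; (grant ∨ busy) holds at every k in [7,7] → satisfied.

Yes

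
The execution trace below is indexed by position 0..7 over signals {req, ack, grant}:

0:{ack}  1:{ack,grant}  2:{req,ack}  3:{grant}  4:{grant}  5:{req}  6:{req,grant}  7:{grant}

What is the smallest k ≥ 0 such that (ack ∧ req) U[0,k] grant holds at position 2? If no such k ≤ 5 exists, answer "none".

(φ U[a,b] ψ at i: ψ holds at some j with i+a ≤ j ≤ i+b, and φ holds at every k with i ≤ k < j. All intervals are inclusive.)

1

Need earliest j ≥ 2 with grant, and (ack ∧ req) at every k in [2,j-1].
  j=2: rhs fails.
  j=3: rhs holds; lhs holds on [2,2]. k = 1.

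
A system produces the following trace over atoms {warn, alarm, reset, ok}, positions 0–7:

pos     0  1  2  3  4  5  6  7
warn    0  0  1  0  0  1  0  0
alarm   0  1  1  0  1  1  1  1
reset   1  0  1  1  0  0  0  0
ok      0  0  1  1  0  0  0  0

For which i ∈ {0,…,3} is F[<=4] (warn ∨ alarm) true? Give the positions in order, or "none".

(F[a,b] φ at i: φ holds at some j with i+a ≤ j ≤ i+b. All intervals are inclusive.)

0, 1, 2, 3

Evaluate at each i in [0,3]:
  i=0: ✓ (witness j=1)
  i=1: ✓ (witness j=1)
  i=2: ✓ (witness j=2)
  i=3: ✓ (witness j=4)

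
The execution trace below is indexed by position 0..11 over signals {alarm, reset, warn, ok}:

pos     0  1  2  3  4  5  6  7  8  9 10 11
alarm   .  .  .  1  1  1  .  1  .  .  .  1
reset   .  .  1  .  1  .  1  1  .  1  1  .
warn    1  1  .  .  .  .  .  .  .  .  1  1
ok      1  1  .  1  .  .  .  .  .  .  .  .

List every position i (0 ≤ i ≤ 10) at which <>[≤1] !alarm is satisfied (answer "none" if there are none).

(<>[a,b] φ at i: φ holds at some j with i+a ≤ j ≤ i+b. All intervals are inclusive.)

0, 1, 2, 5, 6, 7, 8, 9, 10

Evaluate at each i in [0,10]:
  i=0: ✓ (witness j=0)
  i=1: ✓ (witness j=1)
  i=2: ✓ (witness j=2)
  i=3: ✗ (none in [3,4])
  i=4: ✗ (none in [4,5])
  i=5: ✓ (witness j=6)
  i=6: ✓ (witness j=6)
  i=7: ✓ (witness j=8)
  i=8: ✓ (witness j=8)
  i=9: ✓ (witness j=9)
  i=10: ✓ (witness j=10)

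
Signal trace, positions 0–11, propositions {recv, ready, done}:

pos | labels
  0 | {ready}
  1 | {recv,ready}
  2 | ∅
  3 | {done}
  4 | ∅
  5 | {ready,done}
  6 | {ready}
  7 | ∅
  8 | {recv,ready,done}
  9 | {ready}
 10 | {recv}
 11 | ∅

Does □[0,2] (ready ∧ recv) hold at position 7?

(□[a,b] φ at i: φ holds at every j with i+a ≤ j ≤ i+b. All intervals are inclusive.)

Does not hold

Check (ready ∧ recv) at every j in [7,9]:
  j=7: false
  j=8: true
  j=9: false
Fails at j=7 → formula fails.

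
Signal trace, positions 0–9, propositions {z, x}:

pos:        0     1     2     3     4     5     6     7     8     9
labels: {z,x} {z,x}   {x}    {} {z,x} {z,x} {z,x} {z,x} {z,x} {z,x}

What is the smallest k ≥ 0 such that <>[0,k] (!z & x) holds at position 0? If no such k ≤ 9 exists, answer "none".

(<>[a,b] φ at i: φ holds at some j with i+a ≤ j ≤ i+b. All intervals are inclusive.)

Scan j = 0,1,… for (!z & x):
  j=0: fails
  j=1: fails
  j=2: holds
First hit at j=2, so smallest k = 2-0 = 2.

2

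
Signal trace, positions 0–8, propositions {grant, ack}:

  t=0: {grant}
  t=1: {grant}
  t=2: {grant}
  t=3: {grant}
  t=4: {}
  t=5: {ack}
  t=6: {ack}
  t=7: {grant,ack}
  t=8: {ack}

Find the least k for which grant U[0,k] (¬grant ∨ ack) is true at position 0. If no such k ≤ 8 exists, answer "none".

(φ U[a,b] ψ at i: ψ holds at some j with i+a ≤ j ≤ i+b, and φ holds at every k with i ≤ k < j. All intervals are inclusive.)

Need earliest j ≥ 0 with (¬grant ∨ ack), and grant at every k in [0,j-1].
  j=0: rhs fails.
  j=1: rhs fails.
  j=2: rhs fails.
  j=3: rhs fails.
  j=4: rhs holds; lhs holds on [0,3]. k = 4.

4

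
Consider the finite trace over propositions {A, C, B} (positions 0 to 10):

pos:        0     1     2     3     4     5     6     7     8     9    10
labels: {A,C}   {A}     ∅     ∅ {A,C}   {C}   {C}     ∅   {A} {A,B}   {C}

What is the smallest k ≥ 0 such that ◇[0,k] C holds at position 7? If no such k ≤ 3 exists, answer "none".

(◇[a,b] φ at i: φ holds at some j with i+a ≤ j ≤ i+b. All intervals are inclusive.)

Scan j = 7,8,… for C:
  j=7: fails
  j=8: fails
  j=9: fails
  j=10: holds
First hit at j=10, so smallest k = 10-7 = 3.

3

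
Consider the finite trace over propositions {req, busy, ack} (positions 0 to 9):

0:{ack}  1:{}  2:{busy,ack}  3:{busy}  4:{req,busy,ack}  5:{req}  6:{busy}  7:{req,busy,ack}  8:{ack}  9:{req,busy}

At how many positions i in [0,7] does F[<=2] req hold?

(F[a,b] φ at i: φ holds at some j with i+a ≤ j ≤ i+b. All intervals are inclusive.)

6

Evaluate at each i in [0,7]:
  i=0: ✗ (none in [0,2])
  i=1: ✗ (none in [1,3])
  i=2: ✓ (witness j=4)
  i=3: ✓ (witness j=4)
  i=4: ✓ (witness j=4)
  i=5: ✓ (witness j=5)
  i=6: ✓ (witness j=7)
  i=7: ✓ (witness j=7)
Positions where it holds: {2, 3, 4, 5, 6, 7} → 6.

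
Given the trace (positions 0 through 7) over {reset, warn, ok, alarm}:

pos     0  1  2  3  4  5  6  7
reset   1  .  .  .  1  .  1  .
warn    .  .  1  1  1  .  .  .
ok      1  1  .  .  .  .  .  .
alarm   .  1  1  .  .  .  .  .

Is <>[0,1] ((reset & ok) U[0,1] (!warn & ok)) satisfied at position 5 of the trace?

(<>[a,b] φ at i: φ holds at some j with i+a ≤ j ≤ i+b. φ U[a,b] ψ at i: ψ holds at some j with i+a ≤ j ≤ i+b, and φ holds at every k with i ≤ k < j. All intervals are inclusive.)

Check ((reset & ok) U[0,1] (!warn & ok)) at each j in [5,6]:
  j=5: fails
  j=6: fails
No position in the window satisfies it → formula fails.

No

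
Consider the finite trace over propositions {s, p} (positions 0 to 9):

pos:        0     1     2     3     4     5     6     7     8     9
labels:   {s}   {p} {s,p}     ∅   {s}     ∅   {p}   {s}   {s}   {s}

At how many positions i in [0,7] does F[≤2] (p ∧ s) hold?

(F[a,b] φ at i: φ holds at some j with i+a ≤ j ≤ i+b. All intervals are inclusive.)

3

Evaluate at each i in [0,7]:
  i=0: ✓ (witness j=2)
  i=1: ✓ (witness j=2)
  i=2: ✓ (witness j=2)
  i=3: ✗ (none in [3,5])
  i=4: ✗ (none in [4,6])
  i=5: ✗ (none in [5,7])
  i=6: ✗ (none in [6,8])
  i=7: ✗ (none in [7,9])
Positions where it holds: {0, 1, 2} → 3.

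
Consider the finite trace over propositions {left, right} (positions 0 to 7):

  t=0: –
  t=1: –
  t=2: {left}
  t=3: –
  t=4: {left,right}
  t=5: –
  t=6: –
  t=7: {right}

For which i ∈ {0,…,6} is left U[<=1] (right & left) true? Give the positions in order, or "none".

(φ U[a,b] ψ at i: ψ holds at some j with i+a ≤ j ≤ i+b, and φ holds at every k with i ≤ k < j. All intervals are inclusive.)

Evaluate at each i in [0,6]:
  i=0: ✗ (no rhs in [0,1])
  i=1: ✗ (no rhs in [1,2])
  i=2: ✗ (no rhs in [2,3])
  i=3: ✗ (lhs fails at k=3 before rhs at j=4)
  i=4: ✓ (rhs at j=4)
  i=5: ✗ (no rhs in [5,6])
  i=6: ✗ (no rhs in [6,7])

4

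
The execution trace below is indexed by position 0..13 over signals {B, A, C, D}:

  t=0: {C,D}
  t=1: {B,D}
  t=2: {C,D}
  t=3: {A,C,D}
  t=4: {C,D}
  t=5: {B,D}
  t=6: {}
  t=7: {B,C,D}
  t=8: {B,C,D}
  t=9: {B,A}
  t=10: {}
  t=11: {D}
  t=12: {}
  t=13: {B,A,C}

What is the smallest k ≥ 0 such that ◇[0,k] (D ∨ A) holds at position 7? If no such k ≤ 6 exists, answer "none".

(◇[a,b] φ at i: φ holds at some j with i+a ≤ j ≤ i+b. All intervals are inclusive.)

0

Scan j = 7,8,… for (D ∨ A):
  j=7: holds
First hit at j=7, so smallest k = 7-7 = 0.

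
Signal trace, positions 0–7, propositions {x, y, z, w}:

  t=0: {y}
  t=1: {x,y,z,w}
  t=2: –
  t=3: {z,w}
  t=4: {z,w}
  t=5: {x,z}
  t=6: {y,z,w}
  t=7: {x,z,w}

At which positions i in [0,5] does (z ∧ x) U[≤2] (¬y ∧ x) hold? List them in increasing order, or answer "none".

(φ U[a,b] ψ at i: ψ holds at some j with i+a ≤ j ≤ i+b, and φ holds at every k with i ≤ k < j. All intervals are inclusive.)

5

Evaluate at each i in [0,5]:
  i=0: ✗ (no rhs in [0,2])
  i=1: ✗ (no rhs in [1,3])
  i=2: ✗ (no rhs in [2,4])
  i=3: ✗ (lhs fails at k=3 before rhs at j=5)
  i=4: ✗ (lhs fails at k=4 before rhs at j=5)
  i=5: ✓ (rhs at j=5)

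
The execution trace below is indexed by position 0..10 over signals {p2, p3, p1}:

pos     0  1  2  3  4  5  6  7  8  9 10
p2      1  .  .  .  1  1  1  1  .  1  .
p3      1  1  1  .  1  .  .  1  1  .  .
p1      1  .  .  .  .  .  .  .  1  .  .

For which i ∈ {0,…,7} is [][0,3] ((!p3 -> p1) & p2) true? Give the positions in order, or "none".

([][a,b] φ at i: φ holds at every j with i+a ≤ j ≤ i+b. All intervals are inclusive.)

Evaluate at each i in [0,7]:
  i=0: ✗ (fails at j=1)
  i=1: ✗ (fails at j=1)
  i=2: ✗ (fails at j=2)
  i=3: ✗ (fails at j=3)
  i=4: ✗ (fails at j=5)
  i=5: ✗ (fails at j=5)
  i=6: ✗ (fails at j=6)
  i=7: ✗ (fails at j=8)

none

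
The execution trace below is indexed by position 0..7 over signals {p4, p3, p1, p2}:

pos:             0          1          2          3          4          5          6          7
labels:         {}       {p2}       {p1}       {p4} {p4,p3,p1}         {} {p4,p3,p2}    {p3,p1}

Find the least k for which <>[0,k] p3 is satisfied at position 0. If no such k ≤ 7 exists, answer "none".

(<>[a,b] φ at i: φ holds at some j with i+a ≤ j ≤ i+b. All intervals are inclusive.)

4

Scan j = 0,1,… for p3:
  j=0: fails
  j=1: fails
  j=2: fails
  j=3: fails
  j=4: holds
First hit at j=4, so smallest k = 4-0 = 4.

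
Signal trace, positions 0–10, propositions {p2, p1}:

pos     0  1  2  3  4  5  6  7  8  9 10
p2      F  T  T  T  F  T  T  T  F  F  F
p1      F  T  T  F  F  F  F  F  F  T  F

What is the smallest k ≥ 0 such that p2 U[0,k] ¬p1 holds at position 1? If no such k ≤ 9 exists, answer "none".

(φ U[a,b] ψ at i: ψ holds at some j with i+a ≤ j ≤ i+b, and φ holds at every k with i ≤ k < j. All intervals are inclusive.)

2

Need earliest j ≥ 1 with ¬p1, and p2 at every k in [1,j-1].
  j=1: rhs fails.
  j=2: rhs fails.
  j=3: rhs holds; lhs holds on [1,2]. k = 2.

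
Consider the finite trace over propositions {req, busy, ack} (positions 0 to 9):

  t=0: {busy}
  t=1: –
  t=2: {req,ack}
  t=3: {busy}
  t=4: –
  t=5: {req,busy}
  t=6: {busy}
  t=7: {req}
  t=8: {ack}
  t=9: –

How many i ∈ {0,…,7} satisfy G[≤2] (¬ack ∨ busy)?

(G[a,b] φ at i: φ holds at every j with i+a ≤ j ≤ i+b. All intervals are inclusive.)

Evaluate at each i in [0,7]:
  i=0: ✗ (fails at j=2)
  i=1: ✗ (fails at j=2)
  i=2: ✗ (fails at j=2)
  i=3: ✓ (all of [3,5])
  i=4: ✓ (all of [4,6])
  i=5: ✓ (all of [5,7])
  i=6: ✗ (fails at j=8)
  i=7: ✗ (fails at j=8)
Positions where it holds: {3, 4, 5} → 3.

3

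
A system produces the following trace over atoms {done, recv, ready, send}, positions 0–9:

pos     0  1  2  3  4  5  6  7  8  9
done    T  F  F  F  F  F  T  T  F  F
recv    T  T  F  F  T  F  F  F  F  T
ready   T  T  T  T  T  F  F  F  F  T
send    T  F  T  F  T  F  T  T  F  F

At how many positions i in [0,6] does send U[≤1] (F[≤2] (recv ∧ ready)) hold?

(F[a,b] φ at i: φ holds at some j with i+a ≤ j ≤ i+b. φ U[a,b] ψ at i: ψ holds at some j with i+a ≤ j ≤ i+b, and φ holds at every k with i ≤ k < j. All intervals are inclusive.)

6

Evaluate at each i in [0,6]:
  i=0: ✓ (rhs at j=0)
  i=1: ✓ (rhs at j=1)
  i=2: ✓ (rhs at j=2)
  i=3: ✓ (rhs at j=3)
  i=4: ✓ (rhs at j=4)
  i=5: ✗ (no rhs in [5,6])
  i=6: ✓ (rhs at j=7; lhs holds on [6,6])
Positions where it holds: {0, 1, 2, 3, 4, 6} → 6.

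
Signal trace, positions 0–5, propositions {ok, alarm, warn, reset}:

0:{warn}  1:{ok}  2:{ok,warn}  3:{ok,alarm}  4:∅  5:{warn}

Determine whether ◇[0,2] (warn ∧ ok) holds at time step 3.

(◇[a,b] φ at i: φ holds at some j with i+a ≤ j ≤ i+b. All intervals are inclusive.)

No

Check (warn ∧ ok) at each j in [3,5]:
  j=3: false
  j=4: false
  j=5: false
No position in the window satisfies it → formula fails.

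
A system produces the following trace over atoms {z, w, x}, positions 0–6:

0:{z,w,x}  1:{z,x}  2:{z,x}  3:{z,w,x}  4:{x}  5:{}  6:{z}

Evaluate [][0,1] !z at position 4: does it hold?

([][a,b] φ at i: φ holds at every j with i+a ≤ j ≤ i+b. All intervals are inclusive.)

Check !z at every j in [4,5]:
  j=4: true
  j=5: true
All positions satisfy it → formula holds.

True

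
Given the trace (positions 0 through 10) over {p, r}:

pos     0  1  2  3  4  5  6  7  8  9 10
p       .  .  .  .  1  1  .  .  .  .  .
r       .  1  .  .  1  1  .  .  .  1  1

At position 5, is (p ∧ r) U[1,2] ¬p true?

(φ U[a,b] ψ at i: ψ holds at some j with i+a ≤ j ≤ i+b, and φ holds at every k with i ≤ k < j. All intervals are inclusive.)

Need some j in [6,7] with ¬p, and (p ∧ r) at every k in [5,j-1].
  j=6: ¬p holds; (p ∧ r) holds at every k in [5,5] → satisfied.

Holds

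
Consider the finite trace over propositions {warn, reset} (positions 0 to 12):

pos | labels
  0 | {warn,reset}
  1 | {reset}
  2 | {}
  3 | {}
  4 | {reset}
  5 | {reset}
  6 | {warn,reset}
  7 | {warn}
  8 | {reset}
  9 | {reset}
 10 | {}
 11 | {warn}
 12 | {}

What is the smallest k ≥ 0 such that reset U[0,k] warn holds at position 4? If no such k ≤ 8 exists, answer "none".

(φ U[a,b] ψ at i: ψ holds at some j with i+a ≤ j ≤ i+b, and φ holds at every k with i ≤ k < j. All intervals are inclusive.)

2

Need earliest j ≥ 4 with warn, and reset at every k in [4,j-1].
  j=4: rhs fails.
  j=5: rhs fails.
  j=6: rhs holds; lhs holds on [4,5]. k = 2.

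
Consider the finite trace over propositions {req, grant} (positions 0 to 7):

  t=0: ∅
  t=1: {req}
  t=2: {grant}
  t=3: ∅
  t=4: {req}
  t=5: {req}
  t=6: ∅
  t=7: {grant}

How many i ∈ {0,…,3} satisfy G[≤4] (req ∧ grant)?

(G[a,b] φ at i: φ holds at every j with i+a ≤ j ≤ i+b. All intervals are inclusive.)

Evaluate at each i in [0,3]:
  i=0: ✗ (fails at j=0)
  i=1: ✗ (fails at j=1)
  i=2: ✗ (fails at j=2)
  i=3: ✗ (fails at j=3)
Positions where it holds: {} → 0.

0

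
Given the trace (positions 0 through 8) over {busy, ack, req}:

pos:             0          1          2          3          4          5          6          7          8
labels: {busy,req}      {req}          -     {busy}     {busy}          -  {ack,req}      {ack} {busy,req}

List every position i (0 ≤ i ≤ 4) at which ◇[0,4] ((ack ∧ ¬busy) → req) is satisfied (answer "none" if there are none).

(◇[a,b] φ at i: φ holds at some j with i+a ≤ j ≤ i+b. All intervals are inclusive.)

0, 1, 2, 3, 4

Evaluate at each i in [0,4]:
  i=0: ✓ (witness j=0)
  i=1: ✓ (witness j=1)
  i=2: ✓ (witness j=2)
  i=3: ✓ (witness j=3)
  i=4: ✓ (witness j=4)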